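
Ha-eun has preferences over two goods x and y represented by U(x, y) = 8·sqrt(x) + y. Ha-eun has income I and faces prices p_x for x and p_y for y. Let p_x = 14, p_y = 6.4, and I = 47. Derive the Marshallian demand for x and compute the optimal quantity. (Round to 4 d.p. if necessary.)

Set MRS = p_x/p_y: 4·x^(−1/2) = p_x/p_y.
Thus x* = (4·p_y/p_x)² — independent of I — with the rest of income spent on y.
Plugging in: x* = (4·6.4/14)² = 3.3437.

x* = 3.3437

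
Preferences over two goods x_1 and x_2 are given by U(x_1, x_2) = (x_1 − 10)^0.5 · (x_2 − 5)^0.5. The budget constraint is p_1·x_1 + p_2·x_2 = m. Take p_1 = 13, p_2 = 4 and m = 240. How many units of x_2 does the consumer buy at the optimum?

x_2* = 16.25

Let x_1' = x_1−10, x_2' = x_2−5. MRS = x_2'/x_1' = p_1/p_2.
After buying the subsistence bundle (10, 5), a share 0.5 of the remaining income goes to x_1: x_1* = 10 + 0.5·(m − 10p_1 − 5p_2)/p_1.
Discretionary income = 240 − 10·13 − 5·4 = 90; x_2* = 5 + 0.5·90/4 = 16.25.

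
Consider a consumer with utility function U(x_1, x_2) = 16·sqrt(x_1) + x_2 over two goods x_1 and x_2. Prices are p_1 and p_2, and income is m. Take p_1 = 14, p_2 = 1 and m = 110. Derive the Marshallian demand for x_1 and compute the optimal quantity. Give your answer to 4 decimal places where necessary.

Thus x_1* = (8·p_2/p_1)² — independent of m — with the rest of income spent on x_2.
Plugging in: x_1* = (8·1/14)² = 0.3265.

x_1* = 0.3265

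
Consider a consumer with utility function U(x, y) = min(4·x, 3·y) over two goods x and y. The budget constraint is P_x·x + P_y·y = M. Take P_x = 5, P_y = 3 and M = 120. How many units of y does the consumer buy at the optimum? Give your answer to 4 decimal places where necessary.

y* = 17.7778

With perfect complements, no substitution: consume in ratio x:y = 3:4.
Budget: P_x·x + P_y·(4/3)·x = M, so (3·P_x + 4·P_y)·x = 3·M.
Demand: x*(P_x,P_y,M) = 3·M/(3·P_x + 4·P_y), y* = 4·M/(3·P_x + 4·P_y).
Here 3·5 + 4·3 = 27, giving y* = 17.7778.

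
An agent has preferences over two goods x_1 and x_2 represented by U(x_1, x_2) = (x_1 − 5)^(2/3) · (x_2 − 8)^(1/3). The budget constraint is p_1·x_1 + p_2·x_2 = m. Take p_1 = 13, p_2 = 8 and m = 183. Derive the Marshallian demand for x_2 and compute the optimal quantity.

x_2* = 10.25

Discretionary income = 183 − 5·13 − 8·8 = 54; x_2* = 8 + 1/3·54/8 = 10.25.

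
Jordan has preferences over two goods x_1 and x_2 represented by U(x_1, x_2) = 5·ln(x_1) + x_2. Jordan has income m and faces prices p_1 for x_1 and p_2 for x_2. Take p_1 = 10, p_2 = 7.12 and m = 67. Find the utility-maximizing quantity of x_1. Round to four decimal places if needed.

x_1* = 3.56

MU_x_1 = 5/x_1, MU_x_2 = 1. Tangency: 5/x_1 = p_1/p_2.
So x_1*(p_1,p_2) = 5·p_2/p_1, independent of income; and x_2* = (m − 5·p_2)/p_2.
At the given prices: x_1* = 5·7.12/10 = 3.56.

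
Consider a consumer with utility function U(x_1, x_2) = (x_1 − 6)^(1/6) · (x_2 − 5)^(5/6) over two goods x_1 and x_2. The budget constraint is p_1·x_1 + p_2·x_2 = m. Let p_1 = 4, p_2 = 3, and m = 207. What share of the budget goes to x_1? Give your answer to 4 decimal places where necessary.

share on x_1 = 0.2512

Substituting into the budget: x_1* = 6 + 1/6·(m − 6·p_1 − 5·p_2)/p_1, and x_2* = 5 + 5/6·(…)/p_2.
Discretionary income = 207 − 6·4 − 5·3 = 168; x_1* = 6 + 1/6·168/4 = 13; x_2* = 5 + 5/6·168/3 = 51.6667.
Expenditure on x_1: 4·13 = 52; share = 0.2512.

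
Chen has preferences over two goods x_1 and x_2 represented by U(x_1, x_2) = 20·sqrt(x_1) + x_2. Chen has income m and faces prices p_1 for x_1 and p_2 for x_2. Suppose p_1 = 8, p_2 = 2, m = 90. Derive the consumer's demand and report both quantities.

Thus x_1* = (10·p_2/p_1)² — independent of m — with the rest of income spent on x_2.
Plugging in: x_1* = (10·2/8)² = 6.25, x_2* = 20.

x_1* = 6.25, x_2* = 20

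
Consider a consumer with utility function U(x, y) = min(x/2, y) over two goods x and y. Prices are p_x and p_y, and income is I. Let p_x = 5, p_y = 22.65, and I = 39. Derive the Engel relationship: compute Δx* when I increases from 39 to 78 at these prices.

Demand: x*(p_x,p_y,I) = 2·I/(2·p_x + p_y), y* = I/(2·p_x + p_y).
Here 2·5 + 22.65 = 32.65, giving x* = 2.389.
At I' = 78: x* = 4.7779. Change: 4.7779 − 2.389 = 2.389.

Δx* = 2.389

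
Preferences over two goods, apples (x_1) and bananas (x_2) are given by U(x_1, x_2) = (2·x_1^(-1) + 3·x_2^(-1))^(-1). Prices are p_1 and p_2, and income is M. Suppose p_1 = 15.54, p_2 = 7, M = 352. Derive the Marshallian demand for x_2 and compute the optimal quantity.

x_2* = 22.6865

MU_x_1 ∝ 2·x_1^(-2), MU_x_2 ∝ 3·x_2^(-2), so MRS = (2/3)·(x_2/x_1)^(2) = p_1/p_2.
Hence x_2/x_1 = ((3/2)·p_1/p_2)^(1/(2)), i.e. raised to the 0.5 power.
With the ratio pinned down, the budget gives x_1* = M/(p_1 + p_2·(x_2/x_1)) and x_2* = (x_2/x_1)·x_1*.
Numerically x_2/x_1 = 1.824829, so x_1* = 352/(15.54 + 7·1.824829) = 12.4321 and x_2* = 1.824829·12.4321 = 22.6865.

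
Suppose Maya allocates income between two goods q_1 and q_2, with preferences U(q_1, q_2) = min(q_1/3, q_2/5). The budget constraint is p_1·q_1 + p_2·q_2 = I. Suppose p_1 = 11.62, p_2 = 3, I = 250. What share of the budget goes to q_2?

share on q_2 = 0.3008

Leontief preferences: the optimum is at the kink where q_1/3 = q_2/5, i.e. q_2 = (5/3)·q_1.
Budget: p_1·q_1 + p_2·(5/3)·q_1 = I, so (3·p_1 + 5·p_2)·q_1 = 3·I.
Demand: q_1*(p_1,p_2,I) = 3·I/(3·p_1 + 5·p_2), q_2* = 5·I/(3·p_1 + 5·p_2).
Here 3·11.62 + 5·3 = 49.86, giving q_1* = 15.0421 and q_2* = 25.0702.
Expenditure on q_2: 3·25.0702 = 75.2106; share = 0.3008.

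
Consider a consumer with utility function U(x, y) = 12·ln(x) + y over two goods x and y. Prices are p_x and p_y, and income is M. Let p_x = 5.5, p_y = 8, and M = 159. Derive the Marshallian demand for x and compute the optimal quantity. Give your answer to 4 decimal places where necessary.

Set MRS = p_x/p_y: (12/x)/1 = p_x/p_y.
So x*(p_x,p_y) = 12·p_y/p_x, independent of income; and y* = (M − 12·p_y)/p_y.
At the given prices: x* = 12·8/5.5 = 17.4545.

x* = 17.4545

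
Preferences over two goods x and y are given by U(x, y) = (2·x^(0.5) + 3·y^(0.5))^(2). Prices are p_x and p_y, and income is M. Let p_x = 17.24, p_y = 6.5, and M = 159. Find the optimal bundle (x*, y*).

From the CES first-order condition, (2/3)·(y/x)^(0.5) = p_x/p_y.
Hence y/x = ((3/2)·p_x/p_y)^(1/(0.5)), i.e. raised to the 2 power.
Substitute y = (y/x)·x into the budget: x* = M/(p_x + p_y·(y/x)).
Numerically y/x = 15.828156, so x* = 159/(17.24 + 6.5·15.828156) = 1.3236 and y* = 15.828156·1.3236 = 20.9508.

x* = 1.3236, y* = 20.9508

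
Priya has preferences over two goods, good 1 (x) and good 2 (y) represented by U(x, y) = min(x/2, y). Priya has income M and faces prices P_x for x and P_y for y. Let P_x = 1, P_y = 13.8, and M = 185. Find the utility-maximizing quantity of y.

Demand: x*(P_x,P_y,M) = 2·M/(2·P_x + P_y), y* = M/(2·P_x + P_y).
Here 2·1 + 13.8 = 15.8, giving y* = 11.7089.

y* = 11.7089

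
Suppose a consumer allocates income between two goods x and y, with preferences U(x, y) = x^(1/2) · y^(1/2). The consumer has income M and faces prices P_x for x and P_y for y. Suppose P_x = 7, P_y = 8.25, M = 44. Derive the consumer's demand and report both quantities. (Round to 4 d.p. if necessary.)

MU_x/MU_y = (0.5·y)/(0.5·x); tangency sets this equal to P_x/P_y.
So 0.5·P_y·y = 0.5·P_x·x; combined with the budget, a share 0.5 of income goes to x.
Demand: x*(P_x,P_y,M) = 0.5·M/P_x and y* = 0.5·M/P_y.
At P_x=7, P_y=8.25, M=44: x* = 0.5·44/7 = 3.1429, y* = 2.6667.

x* = 3.1429, y* = 2.6667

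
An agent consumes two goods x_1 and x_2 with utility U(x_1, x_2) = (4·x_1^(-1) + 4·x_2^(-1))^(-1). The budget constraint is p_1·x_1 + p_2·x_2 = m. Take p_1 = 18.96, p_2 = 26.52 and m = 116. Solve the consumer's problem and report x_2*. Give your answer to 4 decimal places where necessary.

x_2* = 2.3701

With the ratio pinned down, the budget gives x_1* = m/(p_1 + p_2·(x_2/x_1)) and x_2* = (x_2/x_1)·x_1*.
Numerically x_2/x_1 = 0.845537, so x_1* = 116/(18.96 + 26.52·0.845537) = 2.803 and x_2* = 0.845537·2.803 = 2.3701.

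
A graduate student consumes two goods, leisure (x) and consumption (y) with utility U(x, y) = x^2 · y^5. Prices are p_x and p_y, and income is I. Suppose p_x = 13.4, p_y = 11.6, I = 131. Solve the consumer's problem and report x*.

x* = 2.7932

The MRS is (2/5)·y/x. Set MRS = p_x/p_y.
Rearranging, p_y·y = (5/2)·p_x·x. Substituting into the budget gives p_x·x·(1 + (5/2)) = I.
Demand: x*(p_x,p_y,I) = 2/7·I/p_x and y* = 5/7·I/p_y.
At p_x=13.4, p_y=11.6, I=131: x* = 2/7·131/13.4 = 2.7932.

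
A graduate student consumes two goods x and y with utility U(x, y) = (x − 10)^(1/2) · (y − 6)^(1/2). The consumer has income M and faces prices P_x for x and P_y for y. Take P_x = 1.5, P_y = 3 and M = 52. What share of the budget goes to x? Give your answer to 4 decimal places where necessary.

Let x' = x−10, y' = y−6. MRS = y'/x' = P_x/P_y.
After buying the subsistence bundle (10, 6), a share 0.5 of the remaining income goes to x: x* = 10 + 0.5·(M − 10P_x − 6P_y)/P_x.
Discretionary income = 52 − 10·1.5 − 6·3 = 19; x* = 10 + 0.5·19/1.5 = 16.3333; y* = 6 + 0.5·19/3 = 9.1667.
Expenditure on x: 1.5·16.3333 = 24.5; share = 0.4712.

share on x = 0.4712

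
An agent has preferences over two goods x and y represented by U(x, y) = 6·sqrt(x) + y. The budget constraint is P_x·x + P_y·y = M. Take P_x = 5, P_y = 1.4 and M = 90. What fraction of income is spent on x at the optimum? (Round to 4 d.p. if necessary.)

share on x = 0.0392

Set MRS = P_x/P_y: 3·x^(−1/2) = P_x/P_y.
Solve: √x = 3·P_y/P_x, so x*(P_x,P_y) = (3·P_y/P_x)², and y* = (M − P_x·x*)/P_y.
Plugging in: x* = (3·1.4/5)² = 0.7056, y* = 61.7657.
Expenditure on x: 5·0.7056 = 3.528; share = 0.0392.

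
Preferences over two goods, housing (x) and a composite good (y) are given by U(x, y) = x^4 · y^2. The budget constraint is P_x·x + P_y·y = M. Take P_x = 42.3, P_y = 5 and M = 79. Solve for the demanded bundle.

x* = 1.2451, y* = 5.2667

The MRS is 2·y/x. Set MRS = P_x/P_y.
Rearranging, P_y·y = (1/2)·P_x·x. Substituting into the budget gives P_x·x·(1 + (1/2)) = M.
Demand: x*(P_x,P_y,M) = 2/3·M/P_x and y* = 1/3·M/P_y.
At P_x=42.3, P_y=5, M=79: x* = 2/3·79/42.3 = 1.2451, y* = 5.2667.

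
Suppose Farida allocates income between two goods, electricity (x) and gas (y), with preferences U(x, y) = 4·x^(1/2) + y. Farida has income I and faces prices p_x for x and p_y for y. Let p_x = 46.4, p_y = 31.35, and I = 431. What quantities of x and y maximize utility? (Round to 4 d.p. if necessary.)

x* = 1.826, y* = 11.0454

Utility is quasi-linear in y; the FOC for x is 2/√x = p_x/p_y.
Solve: √x = 2·p_y/p_x, so x*(p_x,p_y) = (2·p_y/p_x)², and y* = (I − p_x·x*)/p_y.
Plugging in: x* = (2·31.35/46.4)² = 1.826, y* = 11.0454.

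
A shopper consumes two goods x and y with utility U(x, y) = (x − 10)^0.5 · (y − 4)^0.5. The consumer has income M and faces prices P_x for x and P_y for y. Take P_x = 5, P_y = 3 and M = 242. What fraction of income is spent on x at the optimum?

share on x = 0.5785

Let x' = x−10, y' = y−4. MRS = y'/x' = P_x/P_y.
Substituting into the budget: x* = 10 + 0.5·(M − 10·P_x − 4·P_y)/P_x, and y* = 4 + 0.5·(…)/P_y.
Discretionary income = 242 − 10·5 − 4·3 = 180; x* = 10 + 0.5·180/5 = 28; y* = 4 + 0.5·180/3 = 34.
Expenditure on x: 5·28 = 140; share = 0.5785.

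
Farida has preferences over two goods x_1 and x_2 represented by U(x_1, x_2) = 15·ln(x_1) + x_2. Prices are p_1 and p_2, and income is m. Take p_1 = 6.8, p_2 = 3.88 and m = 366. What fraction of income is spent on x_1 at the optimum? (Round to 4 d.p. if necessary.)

MU_x_1 = 15/x_1, MU_x_2 = 1. Tangency: 15/x_1 = p_1/p_2.
So x_1*(p_1,p_2) = 15·p_2/p_1, independent of income; and x_2* = (m − 15·p_2)/p_2.
At the given prices: x_1* = 15·3.88/6.8 = 8.5588, and x_2* = 79.3299.
Expenditure on x_1: 6.8·8.5588 = 58.2; share = 0.159.

share on x_1 = 0.159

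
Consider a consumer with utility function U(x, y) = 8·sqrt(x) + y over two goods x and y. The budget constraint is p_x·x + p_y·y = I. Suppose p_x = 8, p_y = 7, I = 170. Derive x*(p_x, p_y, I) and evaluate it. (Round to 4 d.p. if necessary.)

x* = 12.25

MU_x = 4/√x, MU_y = 1. Tangency: 4/√x = p_x/p_y.
Solve: √x = 4·p_y/p_x, so x*(p_x,p_y) = (4·p_y/p_x)², and y* = (I − p_x·x*)/p_y.
Plugging in: x* = (4·7/8)² = 12.25.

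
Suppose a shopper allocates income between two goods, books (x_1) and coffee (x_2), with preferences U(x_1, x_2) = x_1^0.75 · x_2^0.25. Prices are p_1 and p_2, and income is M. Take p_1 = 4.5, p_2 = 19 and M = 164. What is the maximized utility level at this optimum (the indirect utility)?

The MRS is 3·x_2/x_1. Set MRS = p_1/p_2.
Rearranging, p_2·x_2 = (1/3)·p_1·x_1. Substituting into the budget gives p_1·x_1·(1 + (1/3)) = M.
Demand: x_1*(p_1,p_2,M) = 0.75·M/p_1 and x_2* = 0.25·M/p_2.
At p_1=4.5, p_2=19, M=164: x_1* = 0.75·164/4.5 = 27.3333, x_2* = 2.1579.
Utility at the optimum: U(27.3333, 2.1579) = 14.4886.

V = 14.4886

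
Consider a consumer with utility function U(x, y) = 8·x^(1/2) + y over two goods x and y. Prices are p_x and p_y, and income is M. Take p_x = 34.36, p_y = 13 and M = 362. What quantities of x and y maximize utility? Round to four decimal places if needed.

x* = 2.2903, y* = 21.7926

MU_x = 4/√x, MU_y = 1. Tangency: 4/√x = p_x/p_y.
Solve: √x = 4·p_y/p_x, so x*(p_x,p_y) = (4·p_y/p_x)², and y* = (M − p_x·x*)/p_y.
Plugging in: x* = (4·13/34.36)² = 2.2903, y* = 21.7926.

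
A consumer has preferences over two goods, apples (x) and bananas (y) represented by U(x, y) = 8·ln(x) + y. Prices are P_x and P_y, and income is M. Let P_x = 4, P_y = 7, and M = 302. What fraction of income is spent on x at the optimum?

So x*(P_x,P_y) = 8·P_y/P_x, independent of income; and y* = (M − 8·P_y)/P_y.
At the given prices: x* = 8·7/4 = 14, and y* = 35.1429.
Expenditure on x: 4·14 = 56; share = 0.1854.

share on x = 0.1854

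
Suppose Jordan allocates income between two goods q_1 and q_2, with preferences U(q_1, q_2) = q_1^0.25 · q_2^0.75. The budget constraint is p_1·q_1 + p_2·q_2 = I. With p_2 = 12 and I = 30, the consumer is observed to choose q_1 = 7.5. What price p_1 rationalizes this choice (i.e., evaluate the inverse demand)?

p_1 = 1

Tangency: MRS = (1/3)·q_2/q_1 = p_1/p_2.
Rearranging, p_2·q_2 = 3·p_1·q_1. Substituting into the budget gives p_1·q_1·(1 + 3) = I.
Demand: q_1*(p_1,p_2,I) = 0.25·I/p_1 and q_2* = 0.75·I/p_2.
Set q_1* = 7.5 in the demand function and solve for p_1: p_1 = 1.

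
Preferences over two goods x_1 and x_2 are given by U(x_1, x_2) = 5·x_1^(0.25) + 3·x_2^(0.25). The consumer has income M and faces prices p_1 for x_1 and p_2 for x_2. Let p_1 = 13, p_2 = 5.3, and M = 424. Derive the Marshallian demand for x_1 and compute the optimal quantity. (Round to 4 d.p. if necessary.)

MRS = MU_x_1/MU_x_2 = (5/3)·(x_2/x_1)^(0.75). Set equal to p_1/p_2.
Solve for the ratio: x_2/x_1 = [(3/5)·p_1/p_2]^(4/3).
With the ratio pinned down, the budget gives x_1* = M/(p_1 + p_2·(x_2/x_1)) and x_2* = (x_2/x_1)·x_1*.
Numerically x_2/x_1 = 1.674011, so x_1* = 424/(13 + 5.3·1.674011) = 19.3853.

x_1* = 19.3853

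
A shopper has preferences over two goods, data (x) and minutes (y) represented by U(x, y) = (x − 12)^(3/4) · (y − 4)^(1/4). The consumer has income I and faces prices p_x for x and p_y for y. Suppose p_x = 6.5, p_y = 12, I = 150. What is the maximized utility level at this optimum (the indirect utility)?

V = 1.8051

This is Cobb-Douglas in (x−12, y−4): tangency gives 0.75·p_y·(y−4) = 0.25·p_x·(x−12).
After buying the subsistence bundle (12, 4), a share 0.75 of the remaining income goes to x: x* = 12 + 0.75·(I − 12p_x − 4p_y)/p_x.
Discretionary income = 150 − 12·6.5 − 4·12 = 24; x* = 12 + 0.75·24/6.5 = 14.7692; y* = 4 + 0.25·24/12 = 4.5.
Utility at the optimum: U(14.7692, 4.5) = 1.8051.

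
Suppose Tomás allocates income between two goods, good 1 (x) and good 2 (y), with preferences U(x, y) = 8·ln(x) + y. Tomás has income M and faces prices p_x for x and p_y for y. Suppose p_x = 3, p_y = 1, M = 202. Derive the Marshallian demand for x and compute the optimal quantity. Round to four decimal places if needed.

x* = 2.6667

So x*(p_x,p_y) = 8·p_y/p_x, independent of income; and y* = (M − 8·p_y)/p_y.
At the given prices: x* = 8·1/3 = 2.6667.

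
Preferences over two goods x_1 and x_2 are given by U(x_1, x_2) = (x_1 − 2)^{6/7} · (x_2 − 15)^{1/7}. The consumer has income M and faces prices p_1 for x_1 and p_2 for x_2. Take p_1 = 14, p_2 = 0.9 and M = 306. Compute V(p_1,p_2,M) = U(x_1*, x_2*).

After buying the subsistence bundle (2, 15), a share 6/7 of the remaining income goes to x_1: x_1* = 2 + 6/7·(M − 2p_1 − 15p_2)/p_1.
Discretionary income = 306 − 2·14 − 15·0.9 = 264.5; x_1* = 2 + 6/7·264.5/14 = 18.1939; x_2* = 15 + 1/7·264.5/0.9 = 56.9841.
Utility at the optimum: U(18.1939, 56.9841) = 18.5548.

V = 18.5548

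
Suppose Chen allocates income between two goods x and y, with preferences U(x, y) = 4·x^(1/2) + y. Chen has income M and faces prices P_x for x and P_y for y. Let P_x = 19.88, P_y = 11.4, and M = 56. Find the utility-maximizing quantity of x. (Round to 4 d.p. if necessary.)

MU_x = 2/√x, MU_y = 1. Tangency: 2/√x = P_x/P_y.
Solve: √x = 2·P_y/P_x, so x*(P_x,P_y) = (2·P_y/P_x)², and y* = (M − P_x·x*)/P_y.
Plugging in: x* = (2·11.4/19.88)² = 1.3153.

x* = 1.3153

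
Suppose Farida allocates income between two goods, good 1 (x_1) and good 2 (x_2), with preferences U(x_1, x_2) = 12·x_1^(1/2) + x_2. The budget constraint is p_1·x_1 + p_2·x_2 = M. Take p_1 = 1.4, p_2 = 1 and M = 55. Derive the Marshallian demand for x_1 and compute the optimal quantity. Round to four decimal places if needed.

x_1* = 18.3673

Utility is quasi-linear in x_2; the FOC for x_1 is 6/√x_1 = p_1/p_2.
Solve: √x_1 = 6·p_2/p_1, so x_1*(p_1,p_2) = (6·p_2/p_1)², and x_2* = (M − p_1·x_1*)/p_2.
Plugging in: x_1* = (6·1/1.4)² = 18.3673.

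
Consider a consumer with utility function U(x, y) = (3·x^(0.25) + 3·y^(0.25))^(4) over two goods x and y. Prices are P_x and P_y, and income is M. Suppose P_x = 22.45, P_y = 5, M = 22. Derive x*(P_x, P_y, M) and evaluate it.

From the CES first-order condition, (y/x)^(0.75) = P_x/P_y.
Hence y/x = (P_x/P_y)^(1/(0.75)), i.e. raised to the 4/3 power.
With the ratio pinned down, the budget gives x* = M/(P_x + P_y·(y/x)) and y* = (y/x)·x*.
Numerically y/x = 7.407332, so x* = 22/(22.45 + 5·7.407332) = 0.3698.

x* = 0.3698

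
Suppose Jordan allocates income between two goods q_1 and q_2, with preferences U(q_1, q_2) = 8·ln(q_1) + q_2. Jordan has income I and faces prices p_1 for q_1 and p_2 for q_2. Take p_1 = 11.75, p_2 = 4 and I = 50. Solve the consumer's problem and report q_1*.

MU_q_1 = 8/q_1, MU_q_2 = 1. Tangency: 8/q_1 = p_1/p_2.
So q_1*(p_1,p_2) = 8·p_2/p_1, independent of income; and q_2* = (I − 8·p_2)/p_2.
At the given prices: q_1* = 8·4/11.75 = 2.7234.

q_1* = 2.7234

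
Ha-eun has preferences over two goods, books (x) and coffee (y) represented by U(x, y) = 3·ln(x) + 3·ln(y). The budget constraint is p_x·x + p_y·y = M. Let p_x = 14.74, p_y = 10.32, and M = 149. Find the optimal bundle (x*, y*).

Demand: x*(p_x,p_y,M) = 0.5·M/p_x and y* = 0.5·M/p_y.
At p_x=14.74, p_y=10.32, M=149: x* = 0.5·149/14.74 = 5.0543, y* = 7.219.

x* = 5.0543, y* = 7.219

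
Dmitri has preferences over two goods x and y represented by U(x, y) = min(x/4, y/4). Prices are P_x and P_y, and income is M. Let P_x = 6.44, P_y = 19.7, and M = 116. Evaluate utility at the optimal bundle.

V = 1.1094

Demand: x*(P_x,P_y,M) = 4·M/(4·P_x + 4·P_y), y* = 4·M/(4·P_x + 4·P_y).
Here 4·6.44 + 4·19.7 = 104.56, giving x* = 4.4376 and y* = 4.4376.
Utility at the optimum: U(4.4376, 4.4376) = 1.1094.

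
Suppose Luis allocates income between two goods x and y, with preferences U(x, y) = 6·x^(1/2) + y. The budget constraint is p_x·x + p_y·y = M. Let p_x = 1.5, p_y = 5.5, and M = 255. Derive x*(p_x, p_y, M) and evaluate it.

Utility is quasi-linear in y; the FOC for x is 3/√x = p_x/p_y.
Thus x* = (3·p_y/p_x)² — independent of M — with the rest of income spent on y.
Plugging in: x* = (3·5.5/1.5)² = 121.

x* = 121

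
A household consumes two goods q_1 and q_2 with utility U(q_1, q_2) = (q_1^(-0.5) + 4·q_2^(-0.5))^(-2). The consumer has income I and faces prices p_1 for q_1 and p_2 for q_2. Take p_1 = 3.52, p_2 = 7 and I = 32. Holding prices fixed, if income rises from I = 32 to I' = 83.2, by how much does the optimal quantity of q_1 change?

Δq_1* = 3.4891

From the CES first-order condition, (1/4)·(q_2/q_1)^(1.5) = p_1/p_2.
Hence q_2/q_1 = (4·p_1/p_2)^(1/(1.5)), i.e. raised to the 2/3 power.
With the ratio pinned down, the budget gives q_1* = I/(p_1 + p_2·(q_2/q_1)) and q_2* = (q_2/q_1)·q_1*.
Numerically q_2/q_1 = 1.593443, so q_1* = 32/(3.52 + 7·1.593443) = 2.1807.
At I' = 83.2: q_1* = 5.6699. Change: 5.6699 − 2.1807 = 3.4891.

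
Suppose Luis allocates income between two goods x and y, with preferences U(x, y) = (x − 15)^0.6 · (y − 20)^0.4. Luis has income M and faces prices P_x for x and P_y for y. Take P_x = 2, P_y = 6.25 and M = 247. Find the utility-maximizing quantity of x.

This is Cobb-Douglas in (x−15, y−20): tangency gives 0.6·P_y·(y−20) = 0.4·P_x·(x−15).
After buying the subsistence bundle (15, 20), a share 0.6 of the remaining income goes to x: x* = 15 + 0.6·(M − 15P_x − 20P_y)/P_x.
Discretionary income = 247 − 15·2 − 20·6.25 = 92; x* = 15 + 0.6·92/2 = 42.6.

x* = 42.6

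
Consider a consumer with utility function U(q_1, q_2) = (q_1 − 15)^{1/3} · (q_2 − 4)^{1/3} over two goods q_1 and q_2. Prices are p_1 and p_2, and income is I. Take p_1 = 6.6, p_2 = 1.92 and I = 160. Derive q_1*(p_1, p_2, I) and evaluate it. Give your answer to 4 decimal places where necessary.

Let q_1' = q_1−15, q_2' = q_2−4. MRS = q_2'/q_1' = p_1/p_2.
After buying the subsistence bundle (15, 4), a share 0.5 of the remaining income goes to q_1: q_1* = 15 + 0.5·(I − 15p_1 − 4p_2)/p_1.
Discretionary income = 160 − 15·6.6 − 4·1.92 = 53.32; q_1* = 15 + 0.5·53.32/6.6 = 19.0394.

q_1* = 19.0394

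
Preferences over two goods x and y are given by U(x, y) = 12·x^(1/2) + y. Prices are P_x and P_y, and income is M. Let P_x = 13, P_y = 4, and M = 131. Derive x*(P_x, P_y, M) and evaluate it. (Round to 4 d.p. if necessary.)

x* = 3.4083

Set MRS = P_x/P_y: 6·x^(−1/2) = P_x/P_y.
Thus x* = (6·P_y/P_x)² — independent of M — with the rest of income spent on y.
Plugging in: x* = (6·4/13)² = 3.4083.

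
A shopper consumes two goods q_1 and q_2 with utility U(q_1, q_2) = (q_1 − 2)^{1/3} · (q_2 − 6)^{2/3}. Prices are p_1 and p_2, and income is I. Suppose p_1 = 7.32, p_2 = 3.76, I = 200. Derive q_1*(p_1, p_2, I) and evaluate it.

q_1* = 9.4135

Let q_1' = q_1−2, q_2' = q_2−6. MRS = (1/2)·q_2'/q_1' = p_1/p_2.
After buying the subsistence bundle (2, 6), a share 1/3 of the remaining income goes to q_1: q_1* = 2 + 1/3·(I − 2p_1 − 6p_2)/p_1.
Discretionary income = 200 − 2·7.32 − 6·3.76 = 162.8; q_1* = 2 + 1/3·162.8/7.32 = 9.4135.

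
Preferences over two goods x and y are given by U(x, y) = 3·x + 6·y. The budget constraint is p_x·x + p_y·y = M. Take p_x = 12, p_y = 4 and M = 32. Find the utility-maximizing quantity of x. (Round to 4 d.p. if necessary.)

y gives more utility per dollar, so spend all income on y: y* = M/p_y, x* = 0.
Numerically: x* = 0, y* = 8.

x* = 0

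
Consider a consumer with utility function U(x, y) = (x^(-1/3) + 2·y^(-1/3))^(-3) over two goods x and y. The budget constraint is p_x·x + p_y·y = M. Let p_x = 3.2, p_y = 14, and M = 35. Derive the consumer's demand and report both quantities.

x* = 3.1866, y* = 1.7716

From the CES first-order condition, (1/2)·(y/x)^(4/3) = p_x/p_y.
Solve for the ratio: y/x = [2·p_x/p_y]^(0.75).
Substitute y = (y/x)·x into the budget: x* = M/(p_x + p_y·(y/x)).
Numerically y/x = 0.555954, so x* = 35/(3.2 + 14·0.555954) = 3.1866 and y* = 0.555954·3.1866 = 1.7716.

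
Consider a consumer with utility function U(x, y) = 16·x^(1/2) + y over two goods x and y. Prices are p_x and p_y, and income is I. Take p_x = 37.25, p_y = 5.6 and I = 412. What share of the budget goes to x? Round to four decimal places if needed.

Set MRS = p_x/p_y: 8·x^(−1/2) = p_x/p_y.
Solve: √x = 8·p_y/p_x, so x*(p_x,p_y) = (8·p_y/p_x)², and y* = (I − p_x·x*)/p_y.
Plugging in: x* = (8·5.6/37.25)² = 1.4465, y* = 63.95.
Expenditure on x: 37.25·1.4465 = 53.8803; share = 0.1308.

share on x = 0.1308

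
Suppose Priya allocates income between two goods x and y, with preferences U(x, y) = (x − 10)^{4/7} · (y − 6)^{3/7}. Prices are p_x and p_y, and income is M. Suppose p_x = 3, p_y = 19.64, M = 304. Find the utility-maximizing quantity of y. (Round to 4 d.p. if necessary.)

Let x' = x−10, y' = y−6. MRS = (4/3)·y'/x' = p_x/p_y.
Substituting into the budget: x* = 10 + 4/7·(M − 10·p_x − 6·p_y)/p_x, and y* = 6 + 3/7·(…)/p_y.
Discretionary income = 304 − 10·3 − 6·19.64 = 156.16; y* = 6 + 3/7·156.16/19.64 = 9.4076.

y* = 9.4076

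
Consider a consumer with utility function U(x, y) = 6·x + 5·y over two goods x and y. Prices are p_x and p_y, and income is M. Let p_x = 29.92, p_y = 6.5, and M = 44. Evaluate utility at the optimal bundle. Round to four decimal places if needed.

Linear utility — the consumer picks whichever good has higher MU/price: 6/29.92 = 0.2005 vs 5/6.5 = 0.7692.
y gives more utility per dollar, so spend all income on y: y* = M/p_y, x* = 0.
Numerically: x* = 0, y* = 6.7692.
Utility at the optimum: U(0, 6.7692) = 33.8462.

V = 33.8462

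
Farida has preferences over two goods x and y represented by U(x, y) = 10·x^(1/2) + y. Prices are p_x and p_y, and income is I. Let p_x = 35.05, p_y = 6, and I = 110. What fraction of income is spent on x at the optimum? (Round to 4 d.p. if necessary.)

Solve: √x = 5·p_y/p_x, so x*(p_x,p_y) = (5·p_y/p_x)², and y* = (I − p_x·x*)/p_y.
Plugging in: x* = (5·6/35.05)² = 0.7326, y* = 14.0537.
Expenditure on x: 35.05·0.7326 = 25.6776; share = 0.2334.

share on x = 0.2334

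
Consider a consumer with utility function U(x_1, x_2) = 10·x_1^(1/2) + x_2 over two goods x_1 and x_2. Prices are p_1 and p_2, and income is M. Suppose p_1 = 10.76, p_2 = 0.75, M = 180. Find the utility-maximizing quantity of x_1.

x_1* = 0.1215

Set MRS = p_1/p_2: 5·x_1^(−1/2) = p_1/p_2.
Thus x_1* = (5·p_2/p_1)² — independent of M — with the rest of income spent on x_2.
Plugging in: x_1* = (5·0.75/10.76)² = 0.1215.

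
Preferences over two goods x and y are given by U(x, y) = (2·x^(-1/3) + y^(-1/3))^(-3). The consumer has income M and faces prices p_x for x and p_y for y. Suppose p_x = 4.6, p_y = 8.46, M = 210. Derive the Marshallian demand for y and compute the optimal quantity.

MRS = MU_x/MU_y = 2·(y/x)^(4/3). Set equal to p_x/p_y.
Hence y/x = ((1/2)·p_x/p_y)^(1/(4/3)), i.e. raised to the 0.75 power.
Substitute y = (y/x)·x into the budget: x* = M/(p_x + p_y·(y/x)).
Numerically y/x = 0.376503, so x* = 210/(4.6 + 8.46·0.376503) = 26.9742 and y* = 0.376503·26.9742 = 10.1559.

y* = 10.1559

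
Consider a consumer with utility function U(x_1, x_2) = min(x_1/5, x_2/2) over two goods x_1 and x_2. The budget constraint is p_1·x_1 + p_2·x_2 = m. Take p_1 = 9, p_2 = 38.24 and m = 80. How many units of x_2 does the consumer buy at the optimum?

Leontief preferences: the optimum is at the kink where x_1/5 = x_2/2, i.e. x_2 = (2/5)·x_1.
Budget: p_1·x_1 + p_2·(2/5)·x_1 = m, so (5·p_1 + 2·p_2)·x_1 = 5·m.
Demand: x_1*(p_1,p_2,m) = 5·m/(5·p_1 + 2·p_2), x_2* = 2·m/(5·p_1 + 2·p_2).
Here 5·9 + 2·38.24 = 121.48, giving x_2* = 1.3171.

x_2* = 1.3171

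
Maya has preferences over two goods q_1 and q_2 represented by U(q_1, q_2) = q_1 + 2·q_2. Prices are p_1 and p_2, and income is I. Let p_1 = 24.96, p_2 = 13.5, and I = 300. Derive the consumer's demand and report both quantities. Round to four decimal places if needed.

Perfect substitutes: compare marginal utility per dollar. 1/p_1 vs 2/p_2 → 0.0401 vs 0.1481.
q_2 gives more utility per dollar, so spend all income on q_2: q_2* = I/p_2, q_1* = 0.
Numerically: q_1* = 0, q_2* = 22.2222.

q_1* = 0, q_2* = 22.2222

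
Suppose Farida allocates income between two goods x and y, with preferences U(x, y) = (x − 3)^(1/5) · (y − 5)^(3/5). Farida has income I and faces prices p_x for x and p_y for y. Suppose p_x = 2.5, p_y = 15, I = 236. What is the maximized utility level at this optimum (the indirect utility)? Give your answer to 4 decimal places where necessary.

MRS = (1/3)·(y−5)/(x−3). Tangency with p_x/p_y gives y−5 = 3·(p_x/p_y)·(x−3).
Substituting into the budget: x* = 3 + 0.25·(I − 3·p_x − 5·p_y)/p_x, and y* = 5 + 0.75·(…)/p_y.
Discretionary income = 236 − 3·2.5 − 5·15 = 153.5; x* = 3 + 0.25·153.5/2.5 = 18.35; y* = 5 + 0.75·153.5/15 = 12.675.
Utility at the optimum: U(18.35, 12.675) = 5.865.

V = 5.865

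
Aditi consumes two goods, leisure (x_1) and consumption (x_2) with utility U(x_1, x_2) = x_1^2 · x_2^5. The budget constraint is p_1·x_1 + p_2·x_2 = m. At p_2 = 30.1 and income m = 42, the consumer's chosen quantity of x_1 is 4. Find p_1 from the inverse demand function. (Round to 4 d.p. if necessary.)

p_1 = 3

MU_x_1/MU_x_2 = (2·x_2)/(5·x_1); tangency sets this equal to p_1/p_2.
So 2·p_2·x_2 = 5·p_1·x_1; combined with the budget, a share 2/7 of income goes to x_1.
Demand: x_1*(p_1,p_2,m) = 2/7·m/p_1 and x_2* = 5/7·m/p_2.
Set x_1* = 4 in the demand function and solve for p_1: p_1 = 3.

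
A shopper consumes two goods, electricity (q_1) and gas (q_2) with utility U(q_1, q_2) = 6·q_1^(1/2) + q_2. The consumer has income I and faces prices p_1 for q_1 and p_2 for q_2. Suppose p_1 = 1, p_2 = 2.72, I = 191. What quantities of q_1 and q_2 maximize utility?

q_1* = 66.5856, q_2* = 45.7406

Solve: √q_1 = 3·p_2/p_1, so q_1*(p_1,p_2) = (3·p_2/p_1)², and q_2* = (I − p_1·q_1*)/p_2.
Plugging in: q_1* = (3·2.72/1)² = 66.5856, q_2* = 45.7406.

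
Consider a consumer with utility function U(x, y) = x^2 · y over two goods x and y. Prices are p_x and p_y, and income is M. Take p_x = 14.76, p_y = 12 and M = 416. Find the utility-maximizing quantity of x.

Tangency: MRS = 2·y/x = p_x/p_y.
Rearranging, p_y·y = (1/2)·p_x·x. Substituting into the budget gives p_x·x·(1 + (1/2)) = M.
Demand: x*(p_x,p_y,M) = 2/3·M/p_x and y* = 1/3·M/p_y.
At p_x=14.76, p_y=12, M=416: x* = 2/3·416/14.76 = 18.7895.

x* = 18.7895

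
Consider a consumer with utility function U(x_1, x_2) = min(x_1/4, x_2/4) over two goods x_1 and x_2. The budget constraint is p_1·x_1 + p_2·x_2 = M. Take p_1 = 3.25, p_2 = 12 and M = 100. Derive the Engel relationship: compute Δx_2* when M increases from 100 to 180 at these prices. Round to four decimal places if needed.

Δx_2* = 5.2459

Leontief preferences: the optimum is at the kink where x_1/4 = x_2/4, i.e. x_2 = x_1.
Budget: p_1·x_1 + p_2·x_1 = M, so (4·p_1 + 4·p_2)·x_1 = 4·M.
Demand: x_1*(p_1,p_2,M) = 4·M/(4·p_1 + 4·p_2), x_2* = 4·M/(4·p_1 + 4·p_2).
Here 4·3.25 + 4·12 = 61, giving x_2* = 6.5574.
At M' = 180: x_2* = 11.8033. Change: 11.8033 − 6.5574 = 5.2459.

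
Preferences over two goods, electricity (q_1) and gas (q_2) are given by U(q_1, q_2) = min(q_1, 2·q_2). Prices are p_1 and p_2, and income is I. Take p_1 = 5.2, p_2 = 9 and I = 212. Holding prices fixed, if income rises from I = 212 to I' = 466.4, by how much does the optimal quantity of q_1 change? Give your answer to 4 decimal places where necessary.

With perfect complements, no substitution: consume in ratio q_1:q_2 = 2:1.
Budget: p_1·q_1 + p_2·(1/2)·q_1 = I, so (2·p_1 + p_2)·q_1 = 2·I.
Demand: q_1*(p_1,p_2,I) = 2·I/(2·p_1 + p_2), q_2* = I/(2·p_1 + p_2).
Here 2·5.2 + 9 = 19.4, giving q_1* = 21.8557.
At I' = 466.4: q_1* = 48.0825. Change: 48.0825 − 21.8557 = 26.2268.

Δq_1* = 26.2268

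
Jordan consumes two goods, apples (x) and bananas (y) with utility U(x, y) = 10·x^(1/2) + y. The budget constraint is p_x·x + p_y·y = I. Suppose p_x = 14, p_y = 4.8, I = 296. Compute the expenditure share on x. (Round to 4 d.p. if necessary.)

share on x = 0.139

Set MRS = p_x/p_y: 5·x^(−1/2) = p_x/p_y.
Solve: √x = 5·p_y/p_x, so x*(p_x,p_y) = (5·p_y/p_x)², and y* = (I − p_x·x*)/p_y.
Plugging in: x* = (5·4.8/14)² = 2.9388, y* = 53.0952.
Expenditure on x: 14·2.9388 = 41.1429; share = 0.139.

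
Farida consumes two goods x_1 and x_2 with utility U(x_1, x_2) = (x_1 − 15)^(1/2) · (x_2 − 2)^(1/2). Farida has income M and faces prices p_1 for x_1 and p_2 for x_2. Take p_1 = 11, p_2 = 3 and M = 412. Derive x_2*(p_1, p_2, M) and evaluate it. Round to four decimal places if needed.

x_2* = 42.1667

MRS = (x_2−2)/(x_1−15). Tangency with p_1/p_2 gives x_2−2 = (p_1/p_2)·(x_1−15).
Substituting into the budget: x_1* = 15 + 0.5·(M − 15·p_1 − 2·p_2)/p_1, and x_2* = 2 + 0.5·(…)/p_2.
Discretionary income = 412 − 15·11 − 2·3 = 241; x_2* = 2 + 0.5·241/3 = 42.1667.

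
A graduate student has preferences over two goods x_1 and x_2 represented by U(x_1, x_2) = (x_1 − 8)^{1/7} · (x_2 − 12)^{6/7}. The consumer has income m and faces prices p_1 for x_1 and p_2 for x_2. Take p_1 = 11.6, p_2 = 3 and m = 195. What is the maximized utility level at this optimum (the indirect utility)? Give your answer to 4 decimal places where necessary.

MRS = (1/6)·(x_2−12)/(x_1−8). Tangency with p_1/p_2 gives x_2−12 = 6·(p_1/p_2)·(x_1−8).
Substituting into the budget: x_1* = 8 + 1/7·(m − 8·p_1 − 12·p_2)/p_1, and x_2* = 12 + 6/7·(…)/p_2.
Discretionary income = 195 − 8·11.6 − 12·3 = 66.2; x_1* = 8 + 1/7·66.2/11.6 = 8.8153; x_2* = 12 + 6/7·66.2/3 = 30.9143.
Utility at the optimum: U(8.8153, 30.9143) = 12.0704.

V = 12.0704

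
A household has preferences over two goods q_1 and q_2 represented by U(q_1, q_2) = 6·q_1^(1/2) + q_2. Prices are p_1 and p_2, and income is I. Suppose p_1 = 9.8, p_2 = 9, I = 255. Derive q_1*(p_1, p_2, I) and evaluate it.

Utility is quasi-linear in q_2; the FOC for q_1 is 3/√q_1 = p_1/p_2.
Solve: √q_1 = 3·p_2/p_1, so q_1*(p_1,p_2) = (3·p_2/p_1)², and q_2* = (I − p_1·q_1*)/p_2.
Plugging in: q_1* = (3·9/9.8)² = 7.5906.

q_1* = 7.5906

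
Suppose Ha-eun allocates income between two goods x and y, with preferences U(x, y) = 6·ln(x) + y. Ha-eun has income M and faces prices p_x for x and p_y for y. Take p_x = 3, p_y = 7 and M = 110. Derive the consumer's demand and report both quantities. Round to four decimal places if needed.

Set MRS = p_x/p_y: (6/x)/1 = p_x/p_y.
So x*(p_x,p_y) = 6·p_y/p_x, independent of income; and y* = (M − 6·p_y)/p_y.
At the given prices: x* = 6·7/3 = 14, and y* = 9.7143.

x* = 14, y* = 9.7143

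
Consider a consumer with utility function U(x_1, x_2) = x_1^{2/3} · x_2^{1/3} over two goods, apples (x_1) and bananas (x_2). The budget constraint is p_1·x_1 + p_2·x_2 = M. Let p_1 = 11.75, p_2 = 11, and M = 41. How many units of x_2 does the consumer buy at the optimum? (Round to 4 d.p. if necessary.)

Demand: x_1*(p_1,p_2,M) = 2/3·M/p_1 and x_2* = 1/3·M/p_2.
At p_1=11.75, p_2=11, M=41: x_2* = 1/3·41/11 = 1.2424.

x_2* = 1.2424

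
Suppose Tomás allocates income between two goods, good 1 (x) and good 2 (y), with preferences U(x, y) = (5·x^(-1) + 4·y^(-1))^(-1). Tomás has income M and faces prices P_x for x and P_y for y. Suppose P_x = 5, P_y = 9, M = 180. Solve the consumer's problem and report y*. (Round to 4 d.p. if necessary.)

y* = 10.9091

MRS = MU_x/MU_y = (5/4)·(y/x)^(2). Set equal to P_x/P_y.
Hence y/x = ((4/5)·P_x/P_y)^(1/(2)), i.e. raised to the 0.5 power.
With the ratio pinned down, the budget gives x* = M/(P_x + P_y·(y/x)) and y* = (y/x)·x*.
Numerically y/x = 0.666667, so x* = 180/(5 + 9·0.666667) = 16.3636 and y* = 0.666667·16.3636 = 10.9091.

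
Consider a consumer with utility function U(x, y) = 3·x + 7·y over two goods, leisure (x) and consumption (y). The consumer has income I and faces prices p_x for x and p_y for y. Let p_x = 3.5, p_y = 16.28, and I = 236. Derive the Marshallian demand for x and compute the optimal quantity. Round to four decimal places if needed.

x* = 67.4286

Perfect substitutes: compare marginal utility per dollar. 3/p_x vs 7/p_y → 0.8571 vs 0.43.
x gives more utility per dollar, so spend all income on x: x* = I/p_x, y* = 0.
Numerically: x* = 67.4286, y* = 0.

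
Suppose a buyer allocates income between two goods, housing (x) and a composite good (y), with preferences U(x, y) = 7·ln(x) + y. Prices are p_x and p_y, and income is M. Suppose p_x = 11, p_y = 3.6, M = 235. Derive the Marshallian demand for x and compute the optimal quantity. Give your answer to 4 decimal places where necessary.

x* = 2.2909

At the given prices: x* = 7·3.6/11 = 2.2909.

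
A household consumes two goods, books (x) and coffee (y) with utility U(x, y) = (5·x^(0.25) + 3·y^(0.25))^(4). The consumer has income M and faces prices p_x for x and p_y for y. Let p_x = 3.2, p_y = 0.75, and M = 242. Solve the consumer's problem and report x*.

MU_x ∝ 5·x^(-0.75), MU_y ∝ 3·y^(-0.75), so MRS = (5/3)·(y/x)^(0.75) = p_x/p_y.
Hence y/x = ((3/5)·p_x/p_y)^(1/(0.75)), i.e. raised to the 4/3 power.
Substitute y = (y/x)·x into the budget: x* = M/(p_x + p_y·(y/x)).
Numerically y/x = 3.502031, so x* = 242/(3.2 + 0.75·3.502031) = 41.5342.

x* = 41.5342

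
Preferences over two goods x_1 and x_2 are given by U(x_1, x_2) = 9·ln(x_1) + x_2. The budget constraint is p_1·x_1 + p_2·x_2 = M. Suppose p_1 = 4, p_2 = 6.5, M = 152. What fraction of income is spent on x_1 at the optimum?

share on x_1 = 0.3849

So x_1*(p_1,p_2) = 9·p_2/p_1, independent of income; and x_2* = (M − 9·p_2)/p_2.
At the given prices: x_1* = 9·6.5/4 = 14.625, and x_2* = 14.3846.
Expenditure on x_1: 4·14.625 = 58.5; share = 0.3849.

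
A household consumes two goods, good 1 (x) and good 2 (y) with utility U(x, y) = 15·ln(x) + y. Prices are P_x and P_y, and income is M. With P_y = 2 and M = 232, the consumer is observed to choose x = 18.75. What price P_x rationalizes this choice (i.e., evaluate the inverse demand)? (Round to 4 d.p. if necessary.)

MU_x = 15/x, MU_y = 1. Tangency: 15/x = P_x/P_y.
So x*(P_x,P_y) = 15·P_y/P_x, independent of income; and y* = (M − 15·P_y)/P_y.
Set x* = 18.75 in the demand function and solve for P_x: P_x = 1.6.

P_x = 1.6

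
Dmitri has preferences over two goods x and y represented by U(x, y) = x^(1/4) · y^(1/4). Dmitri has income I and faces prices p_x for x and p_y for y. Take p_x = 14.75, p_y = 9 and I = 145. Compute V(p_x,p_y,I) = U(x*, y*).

V = 2.5085

Tangency: MRS = y/x = p_x/p_y.
So 0.25·p_y·y = 0.25·p_x·x; combined with the budget, a share 0.5 of income goes to x.
Demand: x*(p_x,p_y,I) = 0.5·I/p_x and y* = 0.5·I/p_y.
At p_x=14.75, p_y=9, I=145: x* = 0.5·145/14.75 = 4.9153, y* = 8.0556.
Utility at the optimum: U(4.9153, 8.0556) = 2.5085.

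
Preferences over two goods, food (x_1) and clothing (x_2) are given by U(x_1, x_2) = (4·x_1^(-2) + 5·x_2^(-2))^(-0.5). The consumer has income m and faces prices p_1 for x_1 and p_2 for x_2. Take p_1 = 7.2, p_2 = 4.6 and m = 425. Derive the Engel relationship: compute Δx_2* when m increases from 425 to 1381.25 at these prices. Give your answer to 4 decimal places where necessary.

Δx_2* = 92.3318

Numerically x_2/x_1 = 1.250724, so x_1* = 425/(7.2 + 4.6·1.250724) = 32.8101 and x_2* = 1.250724·32.8101 = 41.0364.
At m' = 1381.25: x_2* = 133.3682. Change: 133.3682 − 41.0364 = 92.3318.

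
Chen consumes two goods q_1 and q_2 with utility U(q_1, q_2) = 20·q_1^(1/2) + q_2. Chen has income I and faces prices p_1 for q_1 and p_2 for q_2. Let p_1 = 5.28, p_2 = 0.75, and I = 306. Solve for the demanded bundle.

q_1* = 2.0177, q_2* = 393.7955

Utility is quasi-linear in q_2; the FOC for q_1 is 10/√q_1 = p_1/p_2.
Solve: √q_1 = 10·p_2/p_1, so q_1*(p_1,p_2) = (10·p_2/p_1)², and q_2* = (I − p_1·q_1*)/p_2.
Plugging in: q_1* = (10·0.75/5.28)² = 2.0177, q_2* = 393.7955.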